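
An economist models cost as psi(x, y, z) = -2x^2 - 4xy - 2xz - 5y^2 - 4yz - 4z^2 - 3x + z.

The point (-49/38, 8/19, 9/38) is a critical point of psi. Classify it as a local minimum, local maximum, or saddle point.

local maximum

The Hessian is constant: H = [[-4, -4, -2], [-4, -10, -4], [-2, -4, -8]].
Leading principal minors: Δ₁ = -4, Δ₂ = 24, Δ₃ = -152.
The minors alternate sign starting negative (−, +, −), so H is negative definite: a local maximum.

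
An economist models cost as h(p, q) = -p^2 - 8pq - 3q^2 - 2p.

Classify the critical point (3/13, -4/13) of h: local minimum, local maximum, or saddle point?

saddle point

The Hessian of h is constant: H = [[-2, -8], [-8, -6]].
det(H) = (-2)·(-6) − (-8)² = -52.
Since det(H) < 0, H is indefinite and the critical point is a saddle point.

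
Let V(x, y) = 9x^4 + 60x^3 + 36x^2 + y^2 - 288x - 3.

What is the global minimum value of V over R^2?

V(x,y) separates as P(x) + Q(y) − 3, so its minimum is min P + min Q − 3.
P'(x) = 36(x - 1)(x + 2)(x + 4) vanishes at x ∈ {-4, -2, 1}; Q'(y) = 2y vanishes at y ∈ {0}.
Local minima of P (where P''>0): P(-4)=192, P(1)=-183. Local minima of Q: Q(0)=0.
So the global minimum of V is P(1) + Q(0) − 3 = -183 + 0 − 3 = -186, attained at (1, 0).

-186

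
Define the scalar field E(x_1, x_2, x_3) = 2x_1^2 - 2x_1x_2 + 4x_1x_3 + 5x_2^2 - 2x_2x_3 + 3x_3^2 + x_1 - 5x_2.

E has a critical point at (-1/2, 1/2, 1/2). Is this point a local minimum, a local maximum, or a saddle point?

local minimum

The Hessian is constant: H = [[4, -2, 4], [-2, 10, -2], [4, -2, 6]].
Leading principal minors: Δ₁ = 4, Δ₂ = 36, Δ₃ = 72.
All leading minors are positive, so H is positive definite: a local minimum.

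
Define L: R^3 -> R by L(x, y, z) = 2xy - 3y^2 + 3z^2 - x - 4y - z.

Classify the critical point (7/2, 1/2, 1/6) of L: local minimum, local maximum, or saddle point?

The Hessian is constant: H = [[0, 2, 0], [2, -6, 0], [0, 0, 6]].
Leading principal minors: Δ₁ = 0, Δ₂ = -4, Δ₃ = -24.
The minors fit neither the all-positive nor the alternating-sign pattern, so H is indefinite: a saddle point.

saddle point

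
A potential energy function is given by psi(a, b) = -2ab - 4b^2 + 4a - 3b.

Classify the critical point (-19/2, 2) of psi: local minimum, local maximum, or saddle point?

The Hessian of psi is constant: H = [[0, -2], [-2, -8]].
det(H) = 0·(-8) − (-2)² = -4.
Since det(H) < 0, H is indefinite and the critical point is a saddle point.

saddle point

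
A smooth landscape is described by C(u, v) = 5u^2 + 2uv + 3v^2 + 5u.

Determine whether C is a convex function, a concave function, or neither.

C is quadratic, so its Hessian is the constant matrix H = [[10, 2], [2, 6]].
det(H) = 56, tr(H) = 16.
det(H) > 0 and tr(H) > 0, so H is positive definite everywhere: convex.

convex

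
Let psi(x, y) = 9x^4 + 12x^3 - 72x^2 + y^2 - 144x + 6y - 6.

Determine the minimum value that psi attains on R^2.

psi(x,y) separates as P(x) + Q(y) − 6, so its minimum is min P + min Q − 6.
P'(x) = 36(x - 2)(x + 1)(x + 2) vanishes at x ∈ {-2, -1, 2}; Q'(y) = 2y + 6 vanishes at y ∈ {-3}.
Local minima of P (where P''>0): P(-2)=48, P(2)=-336. Local minima of Q: Q(-3)=-9.
So the global minimum of psi is P(2) + Q(-3) − 6 = -336 − 9 − 6 = -351, attained at (2, -3).

-351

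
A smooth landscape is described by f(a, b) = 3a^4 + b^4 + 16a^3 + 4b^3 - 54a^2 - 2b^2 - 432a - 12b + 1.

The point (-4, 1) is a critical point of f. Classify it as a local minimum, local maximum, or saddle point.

local minimum

The mixed partial ∂²f/∂a∂b is 0, so the Hessian at any point is diag(f_aa, f_bb) = diag(12(3a^2 + 8a - 9), 4(3b^2 + 6b - 1)).
At (-4, 1): H = diag(84, 32).
Both eigenvalues are positive, so H is positive definite: a local minimum.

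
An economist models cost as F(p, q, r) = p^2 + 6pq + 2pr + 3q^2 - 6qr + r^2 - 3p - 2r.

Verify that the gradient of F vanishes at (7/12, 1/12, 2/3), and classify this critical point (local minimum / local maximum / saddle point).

saddle point

∇F = (2p + 6q + 2r - 3, 6p + 6q - 6r, 2p - 6q + 2r - 2); substituting (7/12, 1/12, 2/3) gives ∇F = (0, 0, 0), so (7/12, 1/12, 2/3) is indeed a critical point.
The Hessian is constant: H = [[2, 6, 2], [6, 6, -6], [2, -6, 2]].
Leading principal minors: Δ₁ = 2, Δ₂ = -24, Δ₃ = -288.
The minors fit neither the all-positive nor the alternating-sign pattern, so H is indefinite: a saddle point.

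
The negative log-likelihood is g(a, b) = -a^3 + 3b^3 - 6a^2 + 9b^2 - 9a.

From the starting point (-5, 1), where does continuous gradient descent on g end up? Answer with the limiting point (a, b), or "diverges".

(-3, 0)

g is separable, so gradient descent decouples: a follows -∂g/∂a, b follows -∂g/∂b.
∂g/∂a = -3(a + 1)(a + 3); at a=-5 this is -24, so a increases.
∂g/∂b = 9b(b + 2); at b=1 this is 27, so b decreases.
a converges to its nearest critical value -3 (a local min of the a-part); b converges to 0. The iterate converges to (-3, 0).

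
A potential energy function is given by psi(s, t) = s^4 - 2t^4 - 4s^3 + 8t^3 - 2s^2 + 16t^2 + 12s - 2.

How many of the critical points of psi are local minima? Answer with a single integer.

psi separates as a function of s plus a function of t, so ∇psi=0 decouples.
∂psi/∂s = 4(s - 3)(s - 1)(s + 1) = 0 at s ∈ {-1, 1, 3}; ∂psi/∂t = -8t(t - 4)(t + 1) = 0 at t ∈ {-1, 0, 4}.
The Hessian is diagonal: diag(psi_ss, psi_tt). Second derivatives: psi_ss(-1)=32, psi_ss(1)=-16, psi_ss(3)=32; psi_tt(-1)=-40, psi_tt(0)=32, psi_tt(4)=-160.
Local minima occur where both diagonal entries positive: (-1, 0), (3, 0). Count: 2.

2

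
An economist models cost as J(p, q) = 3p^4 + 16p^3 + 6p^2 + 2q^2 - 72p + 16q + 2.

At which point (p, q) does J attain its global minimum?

(1, -4)

J(p,q) separates as A(p) + B(q) + 2, so its minimum is min A + min B + 2.
A'(p) = 12(p - 1)(p + 2)(p + 3) vanishes at p ∈ {-3, -2, 1}; B'(q) = 4q + 16 vanishes at q ∈ {-4}.
Local minima of A (where A''>0): A(-3)=81, A(1)=-47. Local minima of B: B(-4)=-32.
So the global minimum of J is A(1) + B(-4) + 2 = -47 − 32 + 2 = -77, attained at (1, -4).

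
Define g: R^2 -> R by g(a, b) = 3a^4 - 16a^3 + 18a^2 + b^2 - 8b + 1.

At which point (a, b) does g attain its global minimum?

g(a,b) separates as P(a) + Q(b) + 1, so its minimum is min P + min Q + 1.
P'(a) = 12a(a - 3)(a - 1) vanishes at a ∈ {0, 1, 3}; Q'(b) = 2b - 8 vanishes at b ∈ {4}.
Local minima of P (where P''>0): P(0)=0, P(3)=-27. Local minima of Q: Q(4)=-16.
So the global minimum of g is P(3) + Q(4) + 1 = -27 − 16 + 1 = -42, attained at (3, 4).

(3, 4)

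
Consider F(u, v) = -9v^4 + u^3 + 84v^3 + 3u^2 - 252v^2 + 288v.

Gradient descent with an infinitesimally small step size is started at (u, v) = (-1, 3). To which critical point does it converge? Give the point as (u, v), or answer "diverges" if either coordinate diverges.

(0, 2)

F is separable, so gradient descent decouples: u follows -∂F/∂u, v follows -∂F/∂v.
∂F/∂u = 3u(u + 2); at u=-1 this is -3, so u increases.
∂F/∂v = -36(v - 4)(v - 2)(v - 1); at v=3 this is 72, so v decreases.
u converges to its nearest critical value 0 (a local min of the u-part); v converges to 2. The iterate converges to (0, 2).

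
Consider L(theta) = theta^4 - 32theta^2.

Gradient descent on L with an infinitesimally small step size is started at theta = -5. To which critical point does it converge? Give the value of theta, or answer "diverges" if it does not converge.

L'(theta) = 4theta(theta - 4)(theta + 4), so L'(-5) = -180.
Gradient descent moves in the -L' direction, i.e. theta is increasing.
The nearest critical point in that direction is theta = -4, where L'' = 128 > 0 (a local minimum). The iterate converges there.

-4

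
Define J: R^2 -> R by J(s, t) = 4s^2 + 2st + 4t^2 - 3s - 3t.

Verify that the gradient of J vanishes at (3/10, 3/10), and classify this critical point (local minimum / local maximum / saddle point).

∇J = (8s + 2t - 3, 2s + 8t - 3); substituting (3/10, 3/10) gives ∇J = (0, 0), so (3/10, 3/10) is indeed a critical point.
The Hessian of J is constant: H = [[8, 2], [2, 8]].
det(H) = 8·8 − 2² = 60.
det(H) > 0 and tr(H) = 16 > 0, so H is positive definite and the point is a local minimum.

local minimum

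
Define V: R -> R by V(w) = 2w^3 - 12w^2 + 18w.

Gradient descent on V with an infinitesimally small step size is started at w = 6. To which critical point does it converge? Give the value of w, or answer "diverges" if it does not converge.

V'(w) = 6(w - 3)(w - 1), so V'(6) = 90.
Gradient descent moves in the -V' direction, i.e. w is decreasing.
The nearest critical point in that direction is w = 3, where V'' = 12 > 0 (a local minimum). The iterate converges there.

3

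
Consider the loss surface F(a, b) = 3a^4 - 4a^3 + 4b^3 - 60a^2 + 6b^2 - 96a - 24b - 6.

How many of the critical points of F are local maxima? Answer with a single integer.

1

F separates as a function of a plus a function of b, so ∇F=0 decouples.
∂F/∂a = 12(a - 4)(a + 1)(a + 2) = 0 at a ∈ {-2, -1, 4}; ∂F/∂b = 12(b - 1)(b + 2) = 0 at b ∈ {-2, 1}.
The Hessian is diagonal: diag(F_aa, F_bb). Second derivatives: F_aa(-2)=72, F_aa(-1)=-60, F_aa(4)=360; F_bb(-2)=-36, F_bb(1)=36.
Local maxima occur where both diagonal entries negative: (-1, -2). Count: 1.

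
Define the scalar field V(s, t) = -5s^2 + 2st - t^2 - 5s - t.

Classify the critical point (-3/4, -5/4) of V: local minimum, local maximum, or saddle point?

local maximum

The Hessian of V is constant: H = [[-10, 2], [2, -2]].
det(H) = (-10)·(-2) − 2² = 16.
det(H) > 0 and tr(H) = -12 < 0, so H is negative definite and the point is a local maximum.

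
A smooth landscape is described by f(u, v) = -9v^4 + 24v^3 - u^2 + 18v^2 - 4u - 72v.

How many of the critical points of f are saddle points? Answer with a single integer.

f separates as a function of u plus a function of v, so ∇f=0 decouples.
∂f/∂u = -2(u + 2) = 0 at u ∈ {-2}; ∂f/∂v = -36(v - 2)(v - 1)(v + 1) = 0 at v ∈ {-1, 1, 2}.
The Hessian is diagonal: diag(f_uu, f_vv). Second derivatives: f_uu(-2)=-2; f_vv(-1)=-216, f_vv(1)=72, f_vv(2)=-108.
Saddle points occur where the two diagonal entries have opposite signs: (-2, 1). Count: 1.

1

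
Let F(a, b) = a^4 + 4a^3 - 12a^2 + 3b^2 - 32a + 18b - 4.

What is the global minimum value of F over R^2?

-95

F(a,b) separates as P(a) + Q(b) − 4, so its minimum is min P + min Q − 4.
P'(a) = 4(a - 2)(a + 1)(a + 4) vanishes at a ∈ {-4, -1, 2}; Q'(b) = 6b + 18 vanishes at b ∈ {-3}.
Local minima of P (where P''>0): P(-4)=-64, P(2)=-64. Local minima of Q: Q(-3)=-27.
So the global minimum of F is P(-4) + Q(-3) − 4 = -64 − 27 − 4 = -95, attained at (-4, -3).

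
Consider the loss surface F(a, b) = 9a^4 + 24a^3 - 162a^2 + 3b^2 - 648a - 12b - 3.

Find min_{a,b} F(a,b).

-2040

F(a,b) separates as P(a) + Q(b) − 3, so its minimum is min P + min Q − 3.
P'(a) = 36(a - 3)(a + 2)(a + 3) vanishes at a ∈ {-3, -2, 3}; Q'(b) = 6b - 12 vanishes at b ∈ {2}.
Local minima of P (where P''>0): P(-3)=567, P(3)=-2025. Local minima of Q: Q(2)=-12.
So the global minimum of F is P(3) + Q(2) − 3 = -2025 − 12 − 3 = -2040, attained at (3, 2).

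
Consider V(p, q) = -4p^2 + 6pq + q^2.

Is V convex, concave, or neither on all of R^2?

V is quadratic, so its Hessian is the constant matrix H = [[-8, 6], [6, 2]].
det(H) = -52, tr(H) = -6.
det(H) < 0, so H is indefinite: neither convex nor concave.

neither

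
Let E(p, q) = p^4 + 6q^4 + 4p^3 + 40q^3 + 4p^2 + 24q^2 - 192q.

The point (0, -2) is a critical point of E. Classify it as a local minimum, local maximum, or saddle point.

saddle point

The mixed partial ∂²E/∂p∂q is 0, so the Hessian at any point is diag(E_pp, E_qq) = diag(4(3p^2 + 6p + 2), 24(3q^2 + 10q + 2)).
At (0, -2): H = diag(8, -144).
The eigenvalues have opposite signs, so H is indefinite: a saddle point.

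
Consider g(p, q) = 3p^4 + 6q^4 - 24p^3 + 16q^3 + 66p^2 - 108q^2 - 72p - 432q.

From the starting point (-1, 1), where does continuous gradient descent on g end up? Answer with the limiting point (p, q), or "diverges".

(1, 3)

g is separable, so gradient descent decouples: p follows -∂g/∂p, q follows -∂g/∂q.
∂g/∂p = 12(p - 3)(p - 2)(p - 1); at p=-1 this is -288, so p increases.
∂g/∂q = 24(q - 3)(q + 2)(q + 3); at q=1 this is -576, so q increases.
p converges to its nearest critical value 1 (a local min of the p-part); q converges to 3. The iterate converges to (1, 3).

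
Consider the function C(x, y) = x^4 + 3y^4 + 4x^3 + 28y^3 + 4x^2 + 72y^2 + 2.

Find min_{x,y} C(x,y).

C(x,y) separates as P(x) + Q(y) + 2, so its minimum is min P + min Q + 2.
P'(x) = 4x(x + 1)(x + 2) vanishes at x ∈ {-2, -1, 0}; Q'(y) = 12y(y + 3)(y + 4) vanishes at y ∈ {-4, -3, 0}.
Local minima of P (where P''>0): P(-2)=0, P(0)=0. Local minima of Q: Q(-4)=128, Q(0)=0.
So the global minimum of C is P(-2) + Q(0) + 2 = 0 + 0 + 2 = 2, attained at (-2, 0).

2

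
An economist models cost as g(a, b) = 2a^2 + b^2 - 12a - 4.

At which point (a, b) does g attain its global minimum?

g(a,b) separates as P(a) + Q(b) − 4, so its minimum is min P + min Q − 4.
P'(a) = 4a - 12 vanishes at a ∈ {3}; Q'(b) = 2b vanishes at b ∈ {0}.
Local minima of P (where P''>0): P(3)=-18. Local minima of Q: Q(0)=0.
So the global minimum of g is P(3) + Q(0) − 4 = -18 + 0 − 4 = -22, attained at (3, 0).

(3, 0)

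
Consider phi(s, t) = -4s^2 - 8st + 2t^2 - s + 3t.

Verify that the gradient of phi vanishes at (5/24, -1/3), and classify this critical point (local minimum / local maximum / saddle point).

saddle point

∇phi = (-8s - 8t - 1, -8s + 4t + 3); substituting (5/24, -1/3) gives ∇phi = (0, 0), so (5/24, -1/3) is indeed a critical point.
The Hessian of phi is constant: H = [[-8, -8], [-8, 4]].
det(H) = (-8)·4 − (-8)² = -96.
Since det(H) < 0, H is indefinite and the critical point is a saddle point.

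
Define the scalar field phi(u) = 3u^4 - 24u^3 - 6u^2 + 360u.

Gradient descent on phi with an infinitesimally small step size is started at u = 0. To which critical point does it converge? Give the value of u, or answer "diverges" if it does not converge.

-2

phi'(u) = 12(u - 5)(u - 3)(u + 2), so phi'(0) = 360.
Gradient descent moves in the -phi' direction, i.e. u is decreasing.
The nearest critical point in that direction is u = -2, where phi'' = 420 > 0 (a local minimum). The iterate converges there.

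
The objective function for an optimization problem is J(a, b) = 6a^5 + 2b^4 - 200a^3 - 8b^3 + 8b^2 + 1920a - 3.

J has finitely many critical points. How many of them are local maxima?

2

J separates as a function of a plus a function of b, so ∇J=0 decouples.
∂J/∂a = 30(a - 4)(a - 2)(a + 2)(a + 4) = 0 at a ∈ {-4, -2, 2, 4}; ∂J/∂b = 8b(b - 2)(b - 1) = 0 at b ∈ {0, 1, 2}.
The Hessian is diagonal: diag(J_aa, J_bb). Second derivatives: J_aa(-4)=-2880, J_aa(-2)=1440, J_aa(2)=-1440, J_aa(4)=2880; J_bb(0)=16, J_bb(1)=-8, J_bb(2)=16.
Local maxima occur where both diagonal entries negative: (-4, 1), (2, 1). Count: 2.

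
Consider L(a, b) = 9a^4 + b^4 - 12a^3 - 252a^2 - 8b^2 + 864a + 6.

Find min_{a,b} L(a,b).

L(a,b) separates as P(a) + Q(b) + 6, so its minimum is min P + min Q + 6.
P'(a) = 36(a - 3)(a - 2)(a + 4) vanishes at a ∈ {-4, 2, 3}; Q'(b) = 4b(b - 2)(b + 2) vanishes at b ∈ {-2, 0, 2}.
Local minima of P (where P''>0): P(-4)=-4416, P(3)=729. Local minima of Q: Q(-2)=-16, Q(2)=-16.
So the global minimum of L is P(-4) + Q(-2) + 6 = -4416 − 16 + 6 = -4426, attained at (-4, -2).

-4426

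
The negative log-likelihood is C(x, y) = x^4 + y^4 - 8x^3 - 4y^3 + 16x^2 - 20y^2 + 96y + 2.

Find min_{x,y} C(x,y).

-277

C(x,y) separates as P(x) + Q(y) + 2, so its minimum is min P + min Q + 2.
P'(x) = 4x(x - 4)(x - 2) vanishes at x ∈ {0, 2, 4}; Q'(y) = 4(y - 4)(y - 2)(y + 3) vanishes at y ∈ {-3, 2, 4}.
Local minima of P (where P''>0): P(0)=0, P(4)=0. Local minima of Q: Q(-3)=-279, Q(4)=64.
So the global minimum of C is P(0) + Q(-3) + 2 = 0 − 279 + 2 = -277, attained at (0, -3).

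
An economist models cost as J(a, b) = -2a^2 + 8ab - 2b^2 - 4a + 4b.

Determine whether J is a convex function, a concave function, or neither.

neither

J is quadratic, so its Hessian is the constant matrix H = [[-4, 8], [8, -4]].
det(H) = -48, tr(H) = -8.
det(H) < 0, so H is indefinite: neither convex nor concave.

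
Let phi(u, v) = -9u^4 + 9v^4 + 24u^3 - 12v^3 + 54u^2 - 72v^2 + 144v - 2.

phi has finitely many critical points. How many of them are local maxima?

phi separates as a function of u plus a function of v, so ∇phi=0 decouples.
∂phi/∂u = -36u(u - 3)(u + 1) = 0 at u ∈ {-1, 0, 3}; ∂phi/∂v = 36(v - 2)(v - 1)(v + 2) = 0 at v ∈ {-2, 1, 2}.
The Hessian is diagonal: diag(phi_uu, phi_vv). Second derivatives: phi_uu(-1)=-144, phi_uu(0)=108, phi_uu(3)=-432; phi_vv(-2)=432, phi_vv(1)=-108, phi_vv(2)=144.
Local maxima occur where both diagonal entries negative: (-1, 1), (3, 1). Count: 2.

2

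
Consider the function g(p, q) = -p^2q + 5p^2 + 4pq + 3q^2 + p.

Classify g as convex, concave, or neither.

The term -p^2q is cubic, so the Hessian is not constant.
∂²g/∂p² = -2q + 10, which takes both signs as q varies (negative for sufficiently large q). A diagonal entry of the Hessian changing sign means the Hessian is neither positive- nor negative-semidefinite on all of R^2.

neither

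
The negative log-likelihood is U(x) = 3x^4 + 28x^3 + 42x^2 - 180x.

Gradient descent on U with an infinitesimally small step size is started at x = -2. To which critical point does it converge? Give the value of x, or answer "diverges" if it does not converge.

U'(x) = 12(x - 1)(x + 3)(x + 5), so U'(-2) = -108.
Gradient descent moves in the -U' direction, i.e. x is increasing.
The nearest critical point in that direction is x = 1, where U'' = 288 > 0 (a local minimum). The iterate converges there.

1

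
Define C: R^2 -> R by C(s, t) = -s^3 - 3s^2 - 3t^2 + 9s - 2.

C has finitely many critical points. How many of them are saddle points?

C separates as a function of s plus a function of t, so ∇C=0 decouples.
∂C/∂s = -3(s - 1)(s + 3) = 0 at s ∈ {-3, 1}; ∂C/∂t = -6t = 0 at t ∈ {0}.
The Hessian is diagonal: diag(C_ss, C_tt). Second derivatives: C_ss(-3)=12, C_ss(1)=-12; C_tt(0)=-6.
Saddle points occur where the two diagonal entries have opposite signs: (-3, 0). Count: 1.

1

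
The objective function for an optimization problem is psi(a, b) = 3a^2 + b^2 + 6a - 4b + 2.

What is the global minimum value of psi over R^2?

psi(a,b) separates as P(a) + Q(b) + 2, so its minimum is min P + min Q + 2.
P'(a) = 6a + 6 vanishes at a ∈ {-1}; Q'(b) = 2b - 4 vanishes at b ∈ {2}.
Local minima of P (where P''>0): P(-1)=-3. Local minima of Q: Q(2)=-4.
So the global minimum of psi is P(-1) + Q(2) + 2 = -3 − 4 + 2 = -5, attained at (-1, 2).

-5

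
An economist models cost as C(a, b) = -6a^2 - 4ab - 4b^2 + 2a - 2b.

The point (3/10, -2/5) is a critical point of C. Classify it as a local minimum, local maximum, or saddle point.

The Hessian of C is constant: H = [[-12, -4], [-4, -8]].
det(H) = (-12)·(-8) − (-4)² = 80.
det(H) > 0 and tr(H) = -20 < 0, so H is negative definite and the point is a local maximum.

local maximum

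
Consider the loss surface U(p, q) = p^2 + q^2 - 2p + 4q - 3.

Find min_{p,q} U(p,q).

U(p,q) separates as A(p) + B(q) − 3, so its minimum is min A + min B − 3.
A'(p) = 2p - 2 vanishes at p ∈ {1}; B'(q) = 2q + 4 vanishes at q ∈ {-2}.
Local minima of A (where A''>0): A(1)=-1. Local minima of B: B(-2)=-4.
So the global minimum of U is A(1) + B(-2) − 3 = -1 − 4 − 3 = -8, attained at (1, -2).

-8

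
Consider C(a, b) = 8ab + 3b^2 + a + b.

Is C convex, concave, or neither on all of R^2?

C is quadratic, so its Hessian is the constant matrix H = [[0, 8], [8, 6]].
det(H) = -64, tr(H) = 6.
det(H) < 0, so H is indefinite: neither convex nor concave.

neither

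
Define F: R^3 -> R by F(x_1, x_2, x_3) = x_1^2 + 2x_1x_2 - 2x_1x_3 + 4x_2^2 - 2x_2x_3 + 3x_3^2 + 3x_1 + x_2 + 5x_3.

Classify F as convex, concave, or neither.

convex

F is quadratic, so its Hessian is the constant matrix H = [[2, 2, -2], [2, 8, -2], [-2, -2, 6]].
Leading principal minors: 2, 12, 48.
All positive ⇒ H ≻ 0 ⇒ convex.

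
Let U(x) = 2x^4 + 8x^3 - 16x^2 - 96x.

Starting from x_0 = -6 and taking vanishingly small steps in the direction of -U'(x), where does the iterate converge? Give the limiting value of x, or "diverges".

-3

U'(x) = 8(x - 2)(x + 2)(x + 3), so U'(-6) = -768.
Gradient descent moves in the -U' direction, i.e. x is increasing.
The nearest critical point in that direction is x = -3, where U'' = 40 > 0 (a local minimum). The iterate converges there.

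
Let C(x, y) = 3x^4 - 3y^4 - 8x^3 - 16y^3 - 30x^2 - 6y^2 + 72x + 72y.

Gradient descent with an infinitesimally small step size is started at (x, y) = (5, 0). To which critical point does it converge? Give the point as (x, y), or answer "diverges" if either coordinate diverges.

(3, -2)

C is separable, so gradient descent decouples: x follows -∂C/∂x, y follows -∂C/∂y.
∂C/∂x = 12(x - 3)(x - 1)(x + 2); at x=5 this is 672, so x decreases.
∂C/∂y = -12(y - 1)(y + 2)(y + 3); at y=0 this is 72, so y decreases.
x converges to its nearest critical value 3 (a local min of the x-part); y converges to -2. The iterate converges to (3, -2).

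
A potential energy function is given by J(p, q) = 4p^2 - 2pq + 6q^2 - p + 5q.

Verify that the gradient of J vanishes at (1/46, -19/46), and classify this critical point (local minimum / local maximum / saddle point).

local minimum

∇J = (8p - 2q - 1, -2p + 12q + 5); substituting (1/46, -19/46) gives ∇J = (0, 0), so (1/46, -19/46) is indeed a critical point.
The Hessian of J is constant: H = [[8, -2], [-2, 12]].
det(H) = 8·12 − (-2)² = 92.
det(H) > 0 and tr(H) = 20 > 0, so H is positive definite and the point is a local minimum.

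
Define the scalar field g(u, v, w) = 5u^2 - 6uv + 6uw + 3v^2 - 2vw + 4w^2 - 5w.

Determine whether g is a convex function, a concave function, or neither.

g is quadratic, so its Hessian is the constant matrix H = [[10, -6, 6], [-6, 6, -2], [6, -2, 8]].
Leading principal minors: 10, 24, 80.
All positive ⇒ H ≻ 0 ⇒ convex.

convex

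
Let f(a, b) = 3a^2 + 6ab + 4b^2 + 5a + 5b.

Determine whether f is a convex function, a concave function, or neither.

convex

f is quadratic, so its Hessian is the constant matrix H = [[6, 6], [6, 8]].
det(H) = 12, tr(H) = 14.
det(H) > 0 and tr(H) > 0, so H is positive definite everywhere: convex.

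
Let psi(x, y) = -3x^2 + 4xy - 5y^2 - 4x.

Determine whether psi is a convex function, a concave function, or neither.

concave

psi is quadratic, so its Hessian is the constant matrix H = [[-6, 4], [4, -10]].
det(H) = 44, tr(H) = -16.
det(H) > 0 and tr(H) < 0, so H is negative definite everywhere: concave.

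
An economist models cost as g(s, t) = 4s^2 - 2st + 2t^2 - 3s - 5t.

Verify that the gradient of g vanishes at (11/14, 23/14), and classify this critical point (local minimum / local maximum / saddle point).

∇g = (8s - 2t - 3, -2s + 4t - 5); substituting (11/14, 23/14) gives ∇g = (0, 0), so (11/14, 23/14) is indeed a critical point.
The Hessian of g is constant: H = [[8, -2], [-2, 4]].
det(H) = 8·4 − (-2)² = 28.
det(H) > 0 and tr(H) = 12 > 0, so H is positive definite and the point is a local minimum.

local minimum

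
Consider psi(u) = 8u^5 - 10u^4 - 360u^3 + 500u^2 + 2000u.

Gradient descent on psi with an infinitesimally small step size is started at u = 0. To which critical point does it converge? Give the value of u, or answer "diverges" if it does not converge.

psi'(u) = 40(u - 5)(u - 2)(u + 1)(u + 5), so psi'(0) = 2000.
Gradient descent moves in the -psi' direction, i.e. u is decreasing.
The nearest critical point in that direction is u = -1, where psi'' = 2880 > 0 (a local minimum). The iterate converges there.

-1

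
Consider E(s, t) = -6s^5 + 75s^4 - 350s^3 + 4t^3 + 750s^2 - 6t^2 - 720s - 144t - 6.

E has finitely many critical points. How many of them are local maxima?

2

E separates as a function of s plus a function of t, so ∇E=0 decouples.
∂E/∂s = -30(s - 4)(s - 3)(s - 2)(s - 1) = 0 at s ∈ {1, 2, 3, 4}; ∂E/∂t = 12(t - 4)(t + 3) = 0 at t ∈ {-3, 4}.
The Hessian is diagonal: diag(E_ss, E_tt). Second derivatives: E_ss(1)=180, E_ss(2)=-60, E_ss(3)=60, E_ss(4)=-180; E_tt(-3)=-84, E_tt(4)=84.
Local maxima occur where both diagonal entries negative: (2, -3), (4, -3). Count: 2.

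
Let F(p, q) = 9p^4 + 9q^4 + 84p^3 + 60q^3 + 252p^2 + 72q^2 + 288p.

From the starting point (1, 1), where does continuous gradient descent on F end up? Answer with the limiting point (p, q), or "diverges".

(-1, 0)

F is separable, so gradient descent decouples: p follows -∂F/∂p, q follows -∂F/∂q.
∂F/∂p = 36(p + 1)(p + 2)(p + 4); at p=1 this is 1080, so p decreases.
∂F/∂q = 36q(q + 1)(q + 4); at q=1 this is 360, so q decreases.
p converges to its nearest critical value -1 (a local min of the p-part); q converges to 0. The iterate converges to (-1, 0).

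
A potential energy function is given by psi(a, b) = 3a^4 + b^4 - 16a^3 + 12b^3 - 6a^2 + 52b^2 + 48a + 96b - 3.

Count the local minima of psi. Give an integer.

psi separates as a function of a plus a function of b, so ∇psi=0 decouples.
∂psi/∂a = 12(a - 4)(a - 1)(a + 1) = 0 at a ∈ {-1, 1, 4}; ∂psi/∂b = 4(b + 2)(b + 3)(b + 4) = 0 at b ∈ {-4, -3, -2}.
The Hessian is diagonal: diag(psi_aa, psi_bb). Second derivatives: psi_aa(-1)=120, psi_aa(1)=-72, psi_aa(4)=180; psi_bb(-4)=8, psi_bb(-3)=-4, psi_bb(-2)=8.
Local minima occur where both diagonal entries positive: (-1, -4), (-1, -2), (4, -4), (4, -2). Count: 4.

4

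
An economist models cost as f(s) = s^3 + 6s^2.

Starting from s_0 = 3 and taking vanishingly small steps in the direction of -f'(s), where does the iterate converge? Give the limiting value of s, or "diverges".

f'(s) = 3s(s + 4), so f'(3) = 63.
Gradient descent moves in the -f' direction, i.e. s is decreasing.
The nearest critical point in that direction is s = 0, where f'' = 12 > 0 (a local minimum). The iterate converges there.

0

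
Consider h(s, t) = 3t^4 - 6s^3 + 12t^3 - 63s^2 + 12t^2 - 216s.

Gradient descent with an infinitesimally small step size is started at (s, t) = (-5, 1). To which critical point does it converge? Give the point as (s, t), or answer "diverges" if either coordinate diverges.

h is separable, so gradient descent decouples: s follows -∂h/∂s, t follows -∂h/∂t.
∂h/∂s = -18(s + 3)(s + 4); at s=-5 this is -36, so s increases.
∂h/∂t = 12t(t + 1)(t + 2); at t=1 this is 72, so t decreases.
s converges to its nearest critical value -4 (a local min of the s-part); t converges to 0. The iterate converges to (-4, 0).

(-4, 0)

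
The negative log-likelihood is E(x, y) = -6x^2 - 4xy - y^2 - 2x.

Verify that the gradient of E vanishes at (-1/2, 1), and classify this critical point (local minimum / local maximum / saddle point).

∇E = (-12x - 4y - 2, -4x - 2y); substituting (-1/2, 1) gives ∇E = (0, 0), so (-1/2, 1) is indeed a critical point.
The Hessian of E is constant: H = [[-12, -4], [-4, -2]].
det(H) = (-12)·(-2) − (-4)² = 8.
det(H) > 0 and tr(H) = -14 < 0, so H is negative definite and the point is a local maximum.

local maximum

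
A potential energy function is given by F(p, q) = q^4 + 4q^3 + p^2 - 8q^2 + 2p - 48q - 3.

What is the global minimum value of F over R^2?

-84

F(p,q) separates as A(p) + B(q) − 3, so its minimum is min A + min B − 3.
A'(p) = 2p + 2 vanishes at p ∈ {-1}; B'(q) = 4(q - 2)(q + 2)(q + 3) vanishes at q ∈ {-3, -2, 2}.
Local minima of A (where A''>0): A(-1)=-1. Local minima of B: B(-3)=45, B(2)=-80.
So the global minimum of F is A(-1) + B(2) − 3 = -1 − 80 − 3 = -84, attained at (-1, 2).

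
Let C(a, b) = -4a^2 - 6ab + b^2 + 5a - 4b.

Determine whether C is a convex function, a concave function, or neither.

neither

C is quadratic, so its Hessian is the constant matrix H = [[-8, -6], [-6, 2]].
det(H) = -52, tr(H) = -6.
det(H) < 0, so H is indefinite: neither convex nor concave.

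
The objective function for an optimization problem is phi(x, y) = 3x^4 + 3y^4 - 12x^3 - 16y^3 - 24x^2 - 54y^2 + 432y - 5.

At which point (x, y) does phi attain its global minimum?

(4, -3)

phi(x,y) separates as P(x) + Q(y) − 5, so its minimum is min P + min Q − 5.
P'(x) = 12x(x - 4)(x + 1) vanishes at x ∈ {-1, 0, 4}; Q'(y) = 12(y - 4)(y - 3)(y + 3) vanishes at y ∈ {-3, 3, 4}.
Local minima of P (where P''>0): P(-1)=-9, P(4)=-384. Local minima of Q: Q(-3)=-1107, Q(4)=608.
So the global minimum of phi is P(4) + Q(-3) − 5 = -384 − 1107 − 5 = -1496, attained at (4, -3).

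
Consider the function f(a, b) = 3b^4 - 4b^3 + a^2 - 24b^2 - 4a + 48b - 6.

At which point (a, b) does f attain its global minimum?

f(a,b) separates as P(a) + Q(b) − 6, so its minimum is min P + min Q − 6.
P'(a) = 2a - 4 vanishes at a ∈ {2}; Q'(b) = 12(b - 2)(b - 1)(b + 2) vanishes at b ∈ {-2, 1, 2}.
Local minima of P (where P''>0): P(2)=-4. Local minima of Q: Q(-2)=-112, Q(2)=16.
So the global minimum of f is P(2) + Q(-2) − 6 = -4 − 112 − 6 = -122, attained at (2, -2).

(2, -2)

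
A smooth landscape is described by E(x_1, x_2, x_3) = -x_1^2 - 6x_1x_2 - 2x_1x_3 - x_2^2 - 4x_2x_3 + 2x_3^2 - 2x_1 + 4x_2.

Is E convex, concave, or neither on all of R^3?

neither

E is quadratic, so its Hessian is the constant matrix H = [[-2, -6, -2], [-6, -2, -4], [-2, -4, 4]].
Leading principal minors: -2, -32, -184.
Neither pattern holds ⇒ H is indefinite ⇒ neither convex nor concave.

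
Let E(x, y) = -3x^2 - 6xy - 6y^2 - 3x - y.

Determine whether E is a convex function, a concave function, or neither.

E is quadratic, so its Hessian is the constant matrix H = [[-6, -6], [-6, -12]].
det(H) = 36, tr(H) = -18.
det(H) > 0 and tr(H) < 0, so H is negative definite everywhere: concave.

concave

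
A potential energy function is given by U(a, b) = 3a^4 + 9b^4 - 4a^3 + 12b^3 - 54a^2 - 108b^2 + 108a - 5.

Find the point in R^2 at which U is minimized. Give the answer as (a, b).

(-3, -3)

U(a,b) separates as P(a) + Q(b) − 5, so its minimum is min P + min Q − 5.
P'(a) = 12(a - 3)(a - 1)(a + 3) vanishes at a ∈ {-3, 1, 3}; Q'(b) = 36b(b - 2)(b + 3) vanishes at b ∈ {-3, 0, 2}.
Local minima of P (where P''>0): P(-3)=-459, P(3)=-27. Local minima of Q: Q(-3)=-567, Q(2)=-192.
So the global minimum of U is P(-3) + Q(-3) − 5 = -459 − 567 − 5 = -1031, attained at (-3, -3).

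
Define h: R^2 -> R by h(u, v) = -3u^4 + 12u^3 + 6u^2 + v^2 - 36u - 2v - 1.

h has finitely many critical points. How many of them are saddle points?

2

h separates as a function of u plus a function of v, so ∇h=0 decouples.
∂h/∂u = -12(u - 3)(u - 1)(u + 1) = 0 at u ∈ {-1, 1, 3}; ∂h/∂v = 2(v - 1) = 0 at v ∈ {1}.
The Hessian is diagonal: diag(h_uu, h_vv). Second derivatives: h_uu(-1)=-96, h_uu(1)=48, h_uu(3)=-96; h_vv(1)=2.
Saddle points occur where the two diagonal entries have opposite signs: (-1, 1), (3, 1). Count: 2.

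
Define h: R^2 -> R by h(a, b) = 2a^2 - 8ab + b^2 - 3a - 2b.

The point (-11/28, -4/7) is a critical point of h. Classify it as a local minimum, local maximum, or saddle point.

The Hessian of h is constant: H = [[4, -8], [-8, 2]].
det(H) = 4·2 − (-8)² = -56.
Since det(H) < 0, H is indefinite and the critical point is a saddle point.

saddle point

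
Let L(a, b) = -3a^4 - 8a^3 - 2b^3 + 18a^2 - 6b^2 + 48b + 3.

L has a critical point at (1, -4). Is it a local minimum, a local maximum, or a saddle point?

saddle point

The mixed partial ∂²L/∂a∂b is 0, so the Hessian at any point is diag(L_aa, L_bb) = diag(12(-3a^2 - 4a + 3), -12(b + 1)).
At (1, -4): H = diag(-48, 36).
The eigenvalues have opposite signs, so H is indefinite: a saddle point.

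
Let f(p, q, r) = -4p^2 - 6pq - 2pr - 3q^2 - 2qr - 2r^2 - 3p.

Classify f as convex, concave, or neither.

f is quadratic, so its Hessian is the constant matrix H = [[-8, -6, -2], [-6, -6, -2], [-2, -2, -4]].
Leading principal minors: -8, 12, -40.
Signs alternate −, +, − ⇒ H ≺ 0 ⇒ concave.

concave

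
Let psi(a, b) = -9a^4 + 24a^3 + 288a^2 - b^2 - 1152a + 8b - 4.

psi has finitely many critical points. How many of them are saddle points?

1

psi separates as a function of a plus a function of b, so ∇psi=0 decouples.
∂psi/∂a = -36(a - 4)(a - 2)(a + 4) = 0 at a ∈ {-4, 2, 4}; ∂psi/∂b = -2(b - 4) = 0 at b ∈ {4}.
The Hessian is diagonal: diag(psi_aa, psi_bb). Second derivatives: psi_aa(-4)=-1728, psi_aa(2)=432, psi_aa(4)=-576; psi_bb(4)=-2.
Saddle points occur where the two diagonal entries have opposite signs: (2, 4). Count: 1.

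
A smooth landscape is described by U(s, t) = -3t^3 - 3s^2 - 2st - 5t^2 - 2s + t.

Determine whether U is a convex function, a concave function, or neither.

neither

The term -3t^3 is cubic, so the Hessian is not constant.
∂²U/∂t² = -18t - 10, which takes both signs as t varies (negative for sufficiently large t). A diagonal entry of the Hessian changing sign means the Hessian is neither positive- nor negative-semidefinite on all of R^2.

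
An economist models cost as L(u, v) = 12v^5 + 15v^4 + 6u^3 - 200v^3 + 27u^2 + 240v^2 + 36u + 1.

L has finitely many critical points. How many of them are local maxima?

L separates as a function of u plus a function of v, so ∇L=0 decouples.
∂L/∂u = 18(u + 1)(u + 2) = 0 at u ∈ {-2, -1}; ∂L/∂v = 60v(v - 2)(v - 1)(v + 4) = 0 at v ∈ {-4, 0, 1, 2}.
The Hessian is diagonal: diag(L_uu, L_vv). Second derivatives: L_uu(-2)=-18, L_uu(-1)=18; L_vv(-4)=-7200, L_vv(0)=480, L_vv(1)=-300, L_vv(2)=720.
Local maxima occur where both diagonal entries negative: (-2, -4), (-2, 1). Count: 2.

2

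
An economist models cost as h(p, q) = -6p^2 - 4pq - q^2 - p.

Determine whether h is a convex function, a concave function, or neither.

concave

h is quadratic, so its Hessian is the constant matrix H = [[-12, -4], [-4, -2]].
det(H) = 8, tr(H) = -14.
det(H) > 0 and tr(H) < 0, so H is negative definite everywhere: concave.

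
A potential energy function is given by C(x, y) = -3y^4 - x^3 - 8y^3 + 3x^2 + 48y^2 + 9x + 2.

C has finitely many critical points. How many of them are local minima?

1

C separates as a function of x plus a function of y, so ∇C=0 decouples.
∂C/∂x = -3(x - 3)(x + 1) = 0 at x ∈ {-1, 3}; ∂C/∂y = -12y(y - 2)(y + 4) = 0 at y ∈ {-4, 0, 2}.
The Hessian is diagonal: diag(C_xx, C_yy). Second derivatives: C_xx(-1)=12, C_xx(3)=-12; C_yy(-4)=-288, C_yy(0)=96, C_yy(2)=-144.
Local minima occur where both diagonal entries positive: (-1, 0). Count: 1.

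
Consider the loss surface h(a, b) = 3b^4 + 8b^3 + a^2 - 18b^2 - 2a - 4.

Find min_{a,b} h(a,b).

h(a,b) separates as P(a) + Q(b) − 4, so its minimum is min P + min Q − 4.
P'(a) = 2a - 2 vanishes at a ∈ {1}; Q'(b) = 12b(b - 1)(b + 3) vanishes at b ∈ {-3, 0, 1}.
Local minima of P (where P''>0): P(1)=-1. Local minima of Q: Q(-3)=-135, Q(1)=-7.
So the global minimum of h is P(1) + Q(-3) − 4 = -1 − 135 − 4 = -140, attained at (1, -3).

-140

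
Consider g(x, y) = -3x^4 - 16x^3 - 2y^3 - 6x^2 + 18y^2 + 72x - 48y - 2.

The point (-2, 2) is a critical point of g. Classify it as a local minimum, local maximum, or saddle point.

The mixed partial ∂²g/∂x∂y is 0, so the Hessian at any point is diag(g_xx, g_yy) = diag(-12(3x^2 + 8x + 1), 12(-y + 3)).
At (-2, 2): H = diag(36, 12).
Both eigenvalues are positive, so H is positive definite: a local minimum.

local minimum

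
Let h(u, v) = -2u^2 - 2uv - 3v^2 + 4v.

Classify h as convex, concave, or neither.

h is quadratic, so its Hessian is the constant matrix H = [[-4, -2], [-2, -6]].
det(H) = 20, tr(H) = -10.
det(H) > 0 and tr(H) < 0, so H is negative definite everywhere: concave.

concave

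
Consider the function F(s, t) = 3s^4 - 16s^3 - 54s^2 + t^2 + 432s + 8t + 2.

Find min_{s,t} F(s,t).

F(s,t) separates as P(s) + Q(t) + 2, so its minimum is min P + min Q + 2.
P'(s) = 12(s - 4)(s - 3)(s + 3) vanishes at s ∈ {-3, 3, 4}; Q'(t) = 2(t + 4) vanishes at t ∈ {-4}.
Local minima of P (where P''>0): P(-3)=-1107, P(4)=608. Local minima of Q: Q(-4)=-16.
So the global minimum of F is P(-3) + Q(-4) + 2 = -1107 − 16 + 2 = -1121, attained at (-3, -4).

-1121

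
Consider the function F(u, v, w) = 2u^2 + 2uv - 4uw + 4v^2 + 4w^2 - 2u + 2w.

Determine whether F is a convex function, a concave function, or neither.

F is quadratic, so its Hessian is the constant matrix H = [[4, 2, -4], [2, 8, 0], [-4, 0, 8]].
Leading principal minors: 4, 28, 96.
All positive ⇒ H ≻ 0 ⇒ convex.

convex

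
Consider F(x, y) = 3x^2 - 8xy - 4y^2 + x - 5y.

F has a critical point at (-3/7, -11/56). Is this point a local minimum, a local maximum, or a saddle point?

The Hessian of F is constant: H = [[6, -8], [-8, -8]].
det(H) = 6·(-8) − (-8)² = -112.
Since det(H) < 0, H is indefinite and the critical point is a saddle point.

saddle point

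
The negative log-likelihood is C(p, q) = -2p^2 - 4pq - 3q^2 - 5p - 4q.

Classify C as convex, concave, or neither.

concave

C is quadratic, so its Hessian is the constant matrix H = [[-4, -4], [-4, -6]].
det(H) = 8, tr(H) = -10.
det(H) > 0 and tr(H) < 0, so H is negative definite everywhere: concave.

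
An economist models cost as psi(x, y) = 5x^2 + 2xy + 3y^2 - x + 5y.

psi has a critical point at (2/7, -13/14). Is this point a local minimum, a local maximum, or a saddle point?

local minimum

The Hessian of psi is constant: H = [[10, 2], [2, 6]].
det(H) = 10·6 − 2² = 56.
det(H) > 0 and tr(H) = 16 > 0, so H is positive definite and the point is a local minimum.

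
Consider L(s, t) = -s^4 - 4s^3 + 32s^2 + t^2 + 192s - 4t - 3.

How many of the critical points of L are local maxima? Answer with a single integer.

L separates as a function of s plus a function of t, so ∇L=0 decouples.
∂L/∂s = -4(s - 4)(s + 3)(s + 4) = 0 at s ∈ {-4, -3, 4}; ∂L/∂t = 2(t - 2) = 0 at t ∈ {2}.
The Hessian is diagonal: diag(L_ss, L_tt). Second derivatives: L_ss(-4)=-32, L_ss(-3)=28, L_ss(4)=-224; L_tt(2)=2.
Local maxima occur where both diagonal entries negative: none. Count: 0.

0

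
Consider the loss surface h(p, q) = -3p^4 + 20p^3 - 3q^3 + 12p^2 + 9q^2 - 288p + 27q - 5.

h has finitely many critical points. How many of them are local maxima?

h separates as a function of p plus a function of q, so ∇h=0 decouples.
∂h/∂p = -12(p - 4)(p - 3)(p + 2) = 0 at p ∈ {-2, 3, 4}; ∂h/∂q = -9(q - 3)(q + 1) = 0 at q ∈ {-1, 3}.
The Hessian is diagonal: diag(h_pp, h_qq). Second derivatives: h_pp(-2)=-360, h_pp(3)=60, h_pp(4)=-72; h_qq(-1)=36, h_qq(3)=-36.
Local maxima occur where both diagonal entries negative: (-2, 3), (4, 3). Count: 2.

2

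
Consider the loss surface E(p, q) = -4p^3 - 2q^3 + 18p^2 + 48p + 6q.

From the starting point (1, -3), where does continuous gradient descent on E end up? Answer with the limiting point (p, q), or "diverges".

E is separable, so gradient descent decouples: p follows -∂E/∂p, q follows -∂E/∂q.
∂E/∂p = -12(p - 4)(p + 1); at p=1 this is 72, so p decreases.
∂E/∂q = -6(q - 1)(q + 1); at q=-3 this is -48, so q increases.
p converges to its nearest critical value -1 (a local min of the p-part); q converges to -1. The iterate converges to (-1, -1).

(-1, -1)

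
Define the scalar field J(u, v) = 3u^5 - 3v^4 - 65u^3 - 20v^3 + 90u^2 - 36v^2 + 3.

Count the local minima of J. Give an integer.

J separates as a function of u plus a function of v, so ∇J=0 decouples.
∂J/∂u = 15u(u - 3)(u - 1)(u + 4) = 0 at u ∈ {-4, 0, 1, 3}; ∂J/∂v = -12v(v + 2)(v + 3) = 0 at v ∈ {-3, -2, 0}.
The Hessian is diagonal: diag(J_uu, J_vv). Second derivatives: J_uu(-4)=-2100, J_uu(0)=180, J_uu(1)=-150, J_uu(3)=630; J_vv(-3)=-36, J_vv(-2)=24, J_vv(0)=-72.
Local minima occur where both diagonal entries positive: (0, -2), (3, -2). Count: 2.

2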